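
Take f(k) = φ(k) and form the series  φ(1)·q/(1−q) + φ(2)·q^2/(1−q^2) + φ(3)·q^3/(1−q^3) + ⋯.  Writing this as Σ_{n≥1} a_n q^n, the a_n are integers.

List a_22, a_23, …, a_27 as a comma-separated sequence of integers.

d|22:{22,11,2,1}  Σφ=10+10+1+1=22
d|23:{23,1}  Σφ=22+1=23
n=24: 1·24 2·12 3·8 4·6 6·4 8·3 12·2 24·1  φ→[1+1+2+2+2+4+4+8]=24
[q^25] φ(1)=1,φ(5)=4,φ(25)=20 ⇒ 25
q^26  k|26↦φ(k): 1:1 2:1 13:12 26:12  a_26=26
q^27  k|27↦φ(k): 27:18 9:6 3:2 1:1  a_27=27

22, 23, 24, 25, 26, 27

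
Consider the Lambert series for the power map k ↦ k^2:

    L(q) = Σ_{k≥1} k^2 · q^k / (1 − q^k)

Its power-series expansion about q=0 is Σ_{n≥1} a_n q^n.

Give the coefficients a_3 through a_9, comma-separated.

10, 21, 26, 50, 50, 85, 91

[q^3] f(3)=9,f(1)=1 ⇒ 10
q^4  k|4↦f(k): 4:16 2:4 1:1  a_4=21
n=5: 1·5 5·1  f→[1+25]=26
n=6: 1·6 2·3 3·2 6·1  f→[1+4+9+36]=50
q^7  k|7↦f(k): 1:1 7:49  a_7=50
n=8: 8·1 4·2 2·4 1·8  f→[64+16+4+1]=85
d|9:{9,3,1}  Σf=81+9+1=91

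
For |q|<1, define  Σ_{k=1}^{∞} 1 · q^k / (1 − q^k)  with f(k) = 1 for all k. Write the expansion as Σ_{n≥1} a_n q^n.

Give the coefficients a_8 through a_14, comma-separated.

n=8: 8·1 4·2 2·4 1·8  f→[1+1+1+1]=4
n=9: 1·9 3·3 9·1  f→[1+1+1]=3
[q^10] f(10)=1,f(5)=1,f(2)=1,f(1)=1 ⇒ 4
d|11:{1,11}  Σf=1+1=2
[q^12] f(1)=1,f(2)=1,f(3)=1,f(4)=1,f(6)=1,f(12)=1 ⇒ 6
d|13:{13,1}  Σf=1+1=2
n=14: 1·14 2·7 7·2 14·1  f→[1+1+1+1]=4

4, 3, 4, 2, 6, 2, 4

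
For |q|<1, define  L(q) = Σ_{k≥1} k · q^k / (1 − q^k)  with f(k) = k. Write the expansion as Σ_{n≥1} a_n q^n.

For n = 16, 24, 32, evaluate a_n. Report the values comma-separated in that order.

n=16: 1·16 2·8 4·4 8·2 16·1  f→[1+2+4+8+16]=31
n=24: 1·24 2·12 3·8 4·6 6·4 8·3 12·2 24·1  f→[1+2+3+4+6+8+12+24]=60
q^32  k|32↦f(k): 1:1 2:2 4:4 8:8 16:16 32:32  a_32=63

31, 60, 63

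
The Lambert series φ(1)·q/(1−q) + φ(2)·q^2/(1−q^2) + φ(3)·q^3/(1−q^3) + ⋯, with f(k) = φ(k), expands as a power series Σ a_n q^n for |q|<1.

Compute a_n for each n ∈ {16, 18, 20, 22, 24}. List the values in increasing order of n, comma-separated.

n=16: 1·16 2·8 4·4 8·2 16·1  φ→[1+1+2+4+8]=16
[q^18] φ(18)=6,φ(9)=6,φ(6)=2,φ(3)=2,φ(2)=1,φ(1)=1 ⇒ 18
d|20:{20,10,5,4,2,1}  Σφ=8+4+4+2+1+1=20
n=22: 1·22 2·11 11·2 22·1  φ→[1+1+10+10]=22
[q^24] φ(1)=1,φ(2)=1,φ(3)=2,φ(4)=2,φ(6)=2,φ(8)=4,φ(12)=4,φ(24)=8 ⇒ 24

16, 18, 20, 22, 24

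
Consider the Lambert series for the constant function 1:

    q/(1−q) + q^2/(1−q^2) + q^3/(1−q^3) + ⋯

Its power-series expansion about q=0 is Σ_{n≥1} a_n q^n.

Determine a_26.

q^26  k|26↦f(k): 26:1 13:1 2:1 1:1  a_26=4

a_26 = 4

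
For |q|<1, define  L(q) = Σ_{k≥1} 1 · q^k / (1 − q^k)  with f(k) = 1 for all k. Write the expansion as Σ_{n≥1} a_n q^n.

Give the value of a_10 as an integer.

q^10  k|10↦f(k): 1:1 2:1 5:1 10:1  a_10=4

a_10 = 4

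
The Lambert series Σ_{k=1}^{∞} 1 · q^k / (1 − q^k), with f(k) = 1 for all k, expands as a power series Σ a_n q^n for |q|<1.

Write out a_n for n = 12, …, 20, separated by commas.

6, 2, 4, 4, 5, 2, 6, 2, 6

n=12: 1·12 2·6 3·4 4·3 6·2 12·1  f→[1+1+1+1+1+1]=6
[q^13] f(13)=1,f(1)=1 ⇒ 2
d|14:{1,2,7,14}  Σf=1+1+1+1=4
n=15: 15·1 5·3 3·5 1·15  f→[1+1+1+1]=4
[q^16] f(16)=1,f(8)=1,f(4)=1,f(2)=1,f(1)=1 ⇒ 5
q^17  k|17↦f(k): 17:1 1:1  a_17=2
q^18  k|18↦f(k): 18:1 9:1 6:1 3:1 2:1 1:1  a_18=6
q^19  k|19↦f(k): 1:1 19:1  a_19=2
n=20: 20·1 10·2 5·4 4·5 2·10 1·20  f→[1+1+1+1+1+1]=6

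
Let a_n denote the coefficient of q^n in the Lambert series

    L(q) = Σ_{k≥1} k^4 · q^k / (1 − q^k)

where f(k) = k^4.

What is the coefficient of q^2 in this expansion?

d|2:{2,1}  Σf=16+1=17

a_2 = 17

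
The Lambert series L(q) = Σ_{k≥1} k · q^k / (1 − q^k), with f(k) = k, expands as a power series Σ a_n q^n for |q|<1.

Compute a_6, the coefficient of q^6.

a_6 = 12

q^6  k|6↦f(k): 1:1 2:2 3:3 6:6  a_6=12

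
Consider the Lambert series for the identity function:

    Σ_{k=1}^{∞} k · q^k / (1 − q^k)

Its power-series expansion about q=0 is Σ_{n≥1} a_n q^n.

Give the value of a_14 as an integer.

q^14  k|14↦f(k): 14:14 7:7 2:2 1:1  a_14=24

a_14 = 24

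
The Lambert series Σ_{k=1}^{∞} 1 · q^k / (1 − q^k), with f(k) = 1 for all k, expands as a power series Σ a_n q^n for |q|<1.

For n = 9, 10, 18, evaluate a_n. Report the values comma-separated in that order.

d|9:{9,3,1}  Σf=1+1+1=3
n=10: 1·10 2·5 5·2 10·1  f→[1+1+1+1]=4
n=18: 18·1 9·2 6·3 3·6 2·9 1·18  f→[1+1+1+1+1+1]=6

3, 4, 6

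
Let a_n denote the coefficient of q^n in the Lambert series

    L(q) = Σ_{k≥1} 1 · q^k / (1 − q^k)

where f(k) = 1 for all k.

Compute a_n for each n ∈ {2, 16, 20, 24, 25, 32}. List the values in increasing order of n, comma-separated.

n=2: 1·2 2·1  f→[1+1]=2
[q^16] f(1)=1,f(2)=1,f(4)=1,f(8)=1,f(16)=1 ⇒ 5
n=20: 20·1 10·2 5·4 4·5 2·10 1·20  f→[1+1+1+1+1+1]=6
[q^24] f(1)=1,f(2)=1,f(3)=1,f(4)=1,f(6)=1,f(8)=1,f(12)=1,f(24)=1 ⇒ 8
n=25: 25·1 5·5 1·25  f→[1+1+1]=3
q^32  k|32↦f(k): 1:1 2:1 4:1 8:1 16:1 32:1  a_32=6

2, 5, 6, 8, 3, 6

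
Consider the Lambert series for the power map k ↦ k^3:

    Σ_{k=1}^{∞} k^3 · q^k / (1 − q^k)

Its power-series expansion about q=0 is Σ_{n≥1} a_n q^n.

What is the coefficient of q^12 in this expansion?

a_12 = 2044

[q^12] f(1)=1,f(2)=8,f(3)=27,f(4)=64,f(6)=216,f(12)=1728 ⇒ 2044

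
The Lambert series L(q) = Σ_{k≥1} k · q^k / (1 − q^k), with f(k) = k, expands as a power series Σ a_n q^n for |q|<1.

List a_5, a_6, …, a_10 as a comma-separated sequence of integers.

6, 12, 8, 15, 13, 18

d|5:{1,5}  Σf=1+5=6
q^6  k|6↦f(k): 1:1 2:2 3:3 6:6  a_6=12
n=7: 1·7 7·1  f→[1+7]=8
n=8: 1·8 2·4 4·2 8·1  f→[1+2+4+8]=15
q^9  k|9↦f(k): 1:1 3:3 9:9  a_9=13
q^10  k|10↦f(k): 1:1 2:2 5:5 10:10  a_10=18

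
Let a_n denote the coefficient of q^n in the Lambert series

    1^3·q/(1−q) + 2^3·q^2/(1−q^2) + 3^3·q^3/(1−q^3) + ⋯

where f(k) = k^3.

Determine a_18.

d|18:{1,2,3,6,9,18}  Σf=1+8+27+216+729+5832=6813

a_18 = 6813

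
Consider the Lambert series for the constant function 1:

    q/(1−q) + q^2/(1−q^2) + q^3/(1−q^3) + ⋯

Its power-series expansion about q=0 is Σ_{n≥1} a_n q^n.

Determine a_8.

[q^8] f(8)=1,f(4)=1,f(2)=1,f(1)=1 ⇒ 4

a_8 = 4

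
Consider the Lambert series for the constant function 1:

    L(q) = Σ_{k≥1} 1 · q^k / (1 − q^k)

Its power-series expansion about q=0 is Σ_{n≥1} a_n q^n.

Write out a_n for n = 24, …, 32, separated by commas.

n=24: 24·1 12·2 8·3 6·4 4·6 3·8 2·12 1·24  f→[1+1+1+1+1+1+1+1]=8
q^25  k|25↦f(k): 1:1 5:1 25:1  a_25=3
[q^26] f(26)=1,f(13)=1,f(2)=1,f(1)=1 ⇒ 4
[q^27] f(1)=1,f(3)=1,f(9)=1,f(27)=1 ⇒ 4
n=28: 1·28 2·14 4·7 7·4 14·2 28·1  f→[1+1+1+1+1+1]=6
[q^29] f(29)=1,f(1)=1 ⇒ 2
d|30:{30,15,10,6,5,3,2,1}  Σf=1+1+1+1+1+1+1+1=8
q^31  k|31↦f(k): 31:1 1:1  a_31=2
[q^32] f(1)=1,f(2)=1,f(4)=1,f(8)=1,f(16)=1,f(32)=1 ⇒ 6

8, 3, 4, 4, 6, 2, 8, 2, 6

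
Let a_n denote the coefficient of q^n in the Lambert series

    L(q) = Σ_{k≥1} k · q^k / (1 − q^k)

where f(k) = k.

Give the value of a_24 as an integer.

q^24  k|24↦f(k): 24:24 12:12 8:8 6:6 4:4 3:3 2:2 1:1  a_24=60

a_24 = 60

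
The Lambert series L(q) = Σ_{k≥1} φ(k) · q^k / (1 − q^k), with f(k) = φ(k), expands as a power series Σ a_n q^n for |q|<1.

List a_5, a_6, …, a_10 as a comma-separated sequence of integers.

n=5: 1·5 5·1  φ→[1+4]=5
[q^6] φ(1)=1,φ(2)=1,φ(3)=2,φ(6)=2 ⇒ 6
n=7: 7·1 1·7  φ→[6+1]=7
d|8:{8,4,2,1}  Σφ=4+2+1+1=8
n=9: 1·9 3·3 9·1  φ→[1+2+6]=9
[q^10] φ(1)=1,φ(2)=1,φ(5)=4,φ(10)=4 ⇒ 10

5, 6, 7, 8, 9, 10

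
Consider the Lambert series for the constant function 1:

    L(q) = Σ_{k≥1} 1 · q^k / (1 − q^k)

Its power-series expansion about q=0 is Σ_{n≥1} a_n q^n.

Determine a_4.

n=4: 1·4 2·2 4·1  f→[1+1+1]=3

a_4 = 3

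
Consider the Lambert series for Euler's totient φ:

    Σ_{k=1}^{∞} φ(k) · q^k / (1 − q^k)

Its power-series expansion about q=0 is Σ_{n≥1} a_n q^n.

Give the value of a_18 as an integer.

n=18: 1·18 2·9 3·6 6·3 9·2 18·1  φ→[1+1+2+2+6+6]=18

a_18 = 18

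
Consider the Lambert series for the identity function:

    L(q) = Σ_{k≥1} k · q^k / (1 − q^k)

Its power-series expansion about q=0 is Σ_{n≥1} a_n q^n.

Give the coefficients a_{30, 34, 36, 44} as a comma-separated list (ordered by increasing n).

72, 54, 91, 84

d|30:{1,2,3,5,6,10,15,30}  Σf=1+2+3+5+6+10+15+30=72
[q^34] f(1)=1,f(2)=2,f(17)=17,f(34)=34 ⇒ 54
n=36: 1·36 2·18 3·12 4·9 6·6 9·4 12·3 18·2 36·1  f→[1+2+3+4+6+9+12+18+36]=91
q^44  k|44↦f(k): 44:44 22:22 11:11 4:4 2:2 1:1  a_44=84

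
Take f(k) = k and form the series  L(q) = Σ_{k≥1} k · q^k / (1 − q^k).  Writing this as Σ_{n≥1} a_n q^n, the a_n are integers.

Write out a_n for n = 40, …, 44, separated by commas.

d|40:{40,20,10,8,5,4,2,1}  Σf=40+20+10+8+5+4+2+1=90
n=41: 41·1 1·41  f→[41+1]=42
n=42: 1·42 2·21 3·14 6·7 7·6 14·3 21·2 42·1  f→[1+2+3+6+7+14+21+42]=96
d|43:{43,1}  Σf=43+1=44
d|44:{1,2,4,11,22,44}  Σf=1+2+4+11+22+44=84

90, 42, 96, 44, 84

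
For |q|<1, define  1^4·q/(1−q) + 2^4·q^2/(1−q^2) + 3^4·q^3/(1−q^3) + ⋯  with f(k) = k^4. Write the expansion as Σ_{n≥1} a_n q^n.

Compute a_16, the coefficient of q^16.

d|16:{1,2,4,8,16}  Σf=1+16+256+4096+65536=69905

a_16 = 69905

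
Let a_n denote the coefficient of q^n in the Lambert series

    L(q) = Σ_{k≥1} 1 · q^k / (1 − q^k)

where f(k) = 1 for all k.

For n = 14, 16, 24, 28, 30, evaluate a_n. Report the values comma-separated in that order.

4, 5, 8, 6, 8

q^14  k|14↦f(k): 1:1 2:1 7:1 14:1  a_14=4
n=16: 1·16 2·8 4·4 8·2 16·1  f→[1+1+1+1+1]=5
q^24  k|24↦f(k): 24:1 12:1 8:1 6:1 4:1 3:1 2:1 1:1  a_24=8
n=28: 28·1 14·2 7·4 4·7 2·14 1·28  f→[1+1+1+1+1+1]=6
n=30: 30·1 15·2 10·3 6·5 5·6 3·10 2·15 1·30  f→[1+1+1+1+1+1+1+1]=8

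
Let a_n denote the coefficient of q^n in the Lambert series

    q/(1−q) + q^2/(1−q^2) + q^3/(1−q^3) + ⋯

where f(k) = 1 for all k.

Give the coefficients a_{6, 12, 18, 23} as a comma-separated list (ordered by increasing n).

q^6  k|6↦f(k): 6:1 3:1 2:1 1:1  a_6=4
n=12: 12·1 6·2 4·3 3·4 2·6 1·12  f→[1+1+1+1+1+1]=6
q^18  k|18↦f(k): 18:1 9:1 6:1 3:1 2:1 1:1  a_18=6
d|23:{23,1}  Σf=1+1=2

4, 6, 6, 2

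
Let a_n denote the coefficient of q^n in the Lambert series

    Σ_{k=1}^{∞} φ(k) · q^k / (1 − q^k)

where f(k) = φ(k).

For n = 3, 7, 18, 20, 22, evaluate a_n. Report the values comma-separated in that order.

d|3:{3,1}  Σφ=2+1=3
[q^7] φ(7)=6,φ(1)=1 ⇒ 7
[q^18] φ(18)=6,φ(9)=6,φ(6)=2,φ(3)=2,φ(2)=1,φ(1)=1 ⇒ 18
n=20: 1·20 2·10 4·5 5·4 10·2 20·1  φ→[1+1+2+4+4+8]=20
d|22:{22,11,2,1}  Σφ=10+10+1+1=22

3, 7, 18, 20, 22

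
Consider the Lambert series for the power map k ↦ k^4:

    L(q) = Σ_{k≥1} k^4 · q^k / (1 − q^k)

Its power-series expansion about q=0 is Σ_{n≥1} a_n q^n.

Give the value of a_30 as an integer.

a_30 = 872644

q^30  k|30↦f(k): 30:810000 15:50625 10:10000 6:1296 5:625 3:81 2:16 1:1  a_30=872644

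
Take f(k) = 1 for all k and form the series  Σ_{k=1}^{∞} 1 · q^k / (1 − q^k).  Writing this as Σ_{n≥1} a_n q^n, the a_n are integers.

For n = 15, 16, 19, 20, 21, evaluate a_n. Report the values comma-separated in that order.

4, 5, 2, 6, 4

q^15  k|15↦f(k): 1:1 3:1 5:1 15:1  a_15=4
[q^16] f(1)=1,f(2)=1,f(4)=1,f(8)=1,f(16)=1 ⇒ 5
d|19:{1,19}  Σf=1+1=2
q^20  k|20↦f(k): 20:1 10:1 5:1 4:1 2:1 1:1  a_20=6
[q^21] f(1)=1,f(3)=1,f(7)=1,f(21)=1 ⇒ 4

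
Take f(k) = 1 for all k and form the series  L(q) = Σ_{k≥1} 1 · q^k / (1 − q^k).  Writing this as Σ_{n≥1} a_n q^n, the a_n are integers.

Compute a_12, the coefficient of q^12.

a_12 = 6

q^12  k|12↦f(k): 1:1 2:1 3:1 4:1 6:1 12:1  a_12=6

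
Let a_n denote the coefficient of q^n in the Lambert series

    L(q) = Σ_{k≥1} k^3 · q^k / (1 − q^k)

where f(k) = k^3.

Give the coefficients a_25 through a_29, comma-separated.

15751, 19782, 20440, 25112, 24390

n=25: 1·25 5·5 25·1  f→[1+125+15625]=15751
[q^26] f(1)=1,f(2)=8,f(13)=2197,f(26)=17576 ⇒ 19782
[q^27] f(1)=1,f(3)=27,f(9)=729,f(27)=19683 ⇒ 20440
q^28  k|28↦f(k): 28:21952 14:2744 7:343 4:64 2:8 1:1  a_28=25112
d|29:{29,1}  Σf=24389+1=24390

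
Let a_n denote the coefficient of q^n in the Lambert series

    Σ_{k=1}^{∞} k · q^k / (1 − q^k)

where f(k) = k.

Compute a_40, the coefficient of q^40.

a_40 = 90

q^40  k|40↦f(k): 40:40 20:20 10:10 8:8 5:5 4:4 2:2 1:1  a_40=90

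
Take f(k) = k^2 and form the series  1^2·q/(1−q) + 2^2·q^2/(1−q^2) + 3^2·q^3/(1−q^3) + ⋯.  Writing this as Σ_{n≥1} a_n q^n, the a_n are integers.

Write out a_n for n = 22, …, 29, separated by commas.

q^22  k|22↦f(k): 1:1 2:4 11:121 22:484  a_22=610
[q^23] f(23)=529,f(1)=1 ⇒ 530
q^24  k|24↦f(k): 1:1 2:4 3:9 4:16 6:36 8:64 12:144 24:576  a_24=850
n=25: 25·1 5·5 1·25  f→[625+25+1]=651
n=26: 1·26 2·13 13·2 26·1  f→[1+4+169+676]=850
n=27: 1·27 3·9 9·3 27·1  f→[1+9+81+729]=820
q^28  k|28↦f(k): 1:1 2:4 4:16 7:49 14:196 28:784  a_28=1050
[q^29] f(1)=1,f(29)=841 ⇒ 842

610, 530, 850, 651, 850, 820, 1050, 842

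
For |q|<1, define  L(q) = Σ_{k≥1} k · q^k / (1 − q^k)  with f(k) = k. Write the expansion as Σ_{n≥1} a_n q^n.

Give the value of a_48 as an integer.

[q^48] f(1)=1,f(2)=2,f(3)=3,f(4)=4,f(6)=6,f(8)=8,f(12)=12,f(16)=16,f(24)=24,f(48)=48 ⇒ 124

a_48 = 124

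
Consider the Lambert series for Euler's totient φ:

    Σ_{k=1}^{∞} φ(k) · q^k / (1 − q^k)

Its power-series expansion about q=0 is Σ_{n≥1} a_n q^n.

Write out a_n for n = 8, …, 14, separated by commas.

n=8: 1·8 2·4 4·2 8·1  φ→[1+1+2+4]=8
n=9: 1·9 3·3 9·1  φ→[1+2+6]=9
q^10  k|10↦φ(k): 10:4 5:4 2:1 1:1  a_10=10
d|11:{1,11}  Σφ=1+10=11
n=12: 12·1 6·2 4·3 3·4 2·6 1·12  φ→[4+2+2+2+1+1]=12
d|13:{13,1}  Σφ=12+1=13
[q^14] φ(1)=1,φ(2)=1,φ(7)=6,φ(14)=6 ⇒ 14

8, 9, 10, 11, 12, 13, 14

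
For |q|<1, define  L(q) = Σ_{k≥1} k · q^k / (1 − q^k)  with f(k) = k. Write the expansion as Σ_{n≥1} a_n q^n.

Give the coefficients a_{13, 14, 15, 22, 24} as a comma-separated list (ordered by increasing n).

n=13: 1·13 13·1  f→[1+13]=14
d|14:{14,7,2,1}  Σf=14+7+2+1=24
[q^15] f(15)=15,f(5)=5,f(3)=3,f(1)=1 ⇒ 24
[q^22] f(22)=22,f(11)=11,f(2)=2,f(1)=1 ⇒ 36
d|24:{1,2,3,4,6,8,12,24}  Σf=1+2+3+4+6+8+12+24=60

14, 24, 24, 36, 60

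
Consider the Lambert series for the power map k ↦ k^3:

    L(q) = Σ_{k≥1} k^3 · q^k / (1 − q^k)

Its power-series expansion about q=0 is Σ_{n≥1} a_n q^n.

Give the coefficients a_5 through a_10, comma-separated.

q^5  k|5↦f(k): 1:1 5:125  a_5=126
d|6:{6,3,2,1}  Σf=216+27+8+1=252
d|7:{7,1}  Σf=343+1=344
[q^8] f(8)=512,f(4)=64,f(2)=8,f(1)=1 ⇒ 585
q^9  k|9↦f(k): 1:1 3:27 9:729  a_9=757
[q^10] f(10)=1000,f(5)=125,f(2)=8,f(1)=1 ⇒ 1134

126, 252, 344, 585, 757, 1134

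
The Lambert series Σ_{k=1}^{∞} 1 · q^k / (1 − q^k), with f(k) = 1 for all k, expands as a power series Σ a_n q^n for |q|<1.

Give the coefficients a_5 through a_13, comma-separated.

2, 4, 2, 4, 3, 4, 2, 6, 2

[q^5] f(5)=1,f(1)=1 ⇒ 2
q^6  k|6↦f(k): 6:1 3:1 2:1 1:1  a_6=4
q^7  k|7↦f(k): 7:1 1:1  a_7=2
d|8:{1,2,4,8}  Σf=1+1+1+1=4
d|9:{9,3,1}  Σf=1+1+1=3
d|10:{10,5,2,1}  Σf=1+1+1+1=4
d|11:{11,1}  Σf=1+1=2
q^12  k|12↦f(k): 1:1 2:1 3:1 4:1 6:1 12:1  a_12=6
d|13:{13,1}  Σf=1+1=2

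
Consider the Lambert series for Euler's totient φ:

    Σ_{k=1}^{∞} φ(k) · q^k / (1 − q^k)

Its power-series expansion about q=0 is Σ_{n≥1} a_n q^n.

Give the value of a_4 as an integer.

d|4:{1,2,4}  Σφ=1+1+2=4

a_4 = 4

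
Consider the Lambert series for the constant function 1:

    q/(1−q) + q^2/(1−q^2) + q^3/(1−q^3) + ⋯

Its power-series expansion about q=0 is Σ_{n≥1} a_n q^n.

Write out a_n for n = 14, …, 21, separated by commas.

4, 4, 5, 2, 6, 2, 6, 4

[q^14] f(14)=1,f(7)=1,f(2)=1,f(1)=1 ⇒ 4
q^15  k|15↦f(k): 15:1 5:1 3:1 1:1  a_15=4
[q^16] f(1)=1,f(2)=1,f(4)=1,f(8)=1,f(16)=1 ⇒ 5
n=17: 17·1 1·17  f→[1+1]=2
d|18:{1,2,3,6,9,18}  Σf=1+1+1+1+1+1=6
q^19  k|19↦f(k): 19:1 1:1  a_19=2
d|20:{20,10,5,4,2,1}  Σf=1+1+1+1+1+1=6
n=21: 21·1 7·3 3·7 1·21  f→[1+1+1+1]=4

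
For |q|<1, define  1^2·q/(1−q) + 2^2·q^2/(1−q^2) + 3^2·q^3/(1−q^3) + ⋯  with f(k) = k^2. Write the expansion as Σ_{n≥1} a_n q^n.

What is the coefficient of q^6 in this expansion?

d|6:{6,3,2,1}  Σf=36+9+4+1=50

a_6 = 50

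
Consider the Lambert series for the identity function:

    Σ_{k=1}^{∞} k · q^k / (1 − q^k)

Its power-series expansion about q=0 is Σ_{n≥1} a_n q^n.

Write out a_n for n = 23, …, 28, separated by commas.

24, 60, 31, 42, 40, 56

n=23: 1·23 23·1  f→[1+23]=24
n=24: 24·1 12·2 8·3 6·4 4·6 3·8 2·12 1·24  f→[24+12+8+6+4+3+2+1]=60
d|25:{1,5,25}  Σf=1+5+25=31
n=26: 26·1 13·2 2·13 1·26  f→[26+13+2+1]=42
q^27  k|27↦f(k): 1:1 3:3 9:9 27:27  a_27=40
[q^28] f(1)=1,f(2)=2,f(4)=4,f(7)=7,f(14)=14,f(28)=28 ⇒ 56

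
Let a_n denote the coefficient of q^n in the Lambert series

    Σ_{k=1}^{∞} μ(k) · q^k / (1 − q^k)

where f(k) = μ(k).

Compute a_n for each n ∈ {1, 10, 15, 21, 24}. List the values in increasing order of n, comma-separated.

d|1:{1}  Σμ=1=1
d|10:{1,2,5,10}  Σμ=1+(-1)+(-1)+1=0
n=15: 15·1 5·3 3·5 1·15  μ→[1+(-1)+(-1)+1]=0
d|21:{1,3,7,21}  Σμ=1+(-1)+(-1)+1=0
[q^24] μ(24)=0,μ(12)=0,μ(8)=0,μ(6)=1,μ(4)=0,μ(3)=-1,μ(2)=-1,μ(1)=1 ⇒ 0

1, 0, 0, 0, 0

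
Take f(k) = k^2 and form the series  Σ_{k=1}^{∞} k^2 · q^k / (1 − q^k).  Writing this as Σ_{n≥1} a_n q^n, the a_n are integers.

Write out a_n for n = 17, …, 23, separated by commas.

n=17: 1·17 17·1  f→[1+289]=290
d|18:{18,9,6,3,2,1}  Σf=324+81+36+9+4+1=455
q^19  k|19↦f(k): 19:361 1:1  a_19=362
d|20:{20,10,5,4,2,1}  Σf=400+100+25+16+4+1=546
[q^21] f(1)=1,f(3)=9,f(7)=49,f(21)=441 ⇒ 500
[q^22] f(22)=484,f(11)=121,f(2)=4,f(1)=1 ⇒ 610
n=23: 23·1 1·23  f→[529+1]=530

290, 455, 362, 546, 500, 610, 530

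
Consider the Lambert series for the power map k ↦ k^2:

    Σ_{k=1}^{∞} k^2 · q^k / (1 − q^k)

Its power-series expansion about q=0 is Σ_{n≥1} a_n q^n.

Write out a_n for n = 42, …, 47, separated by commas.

d|42:{1,2,3,6,7,14,21,42}  Σf=1+4+9+36+49+196+441+1764=2500
[q^43] f(1)=1,f(43)=1849 ⇒ 1850
d|44:{1,2,4,11,22,44}  Σf=1+4+16+121+484+1936=2562
n=45: 45·1 15·3 9·5 5·9 3·15 1·45  f→[2025+225+81+25+9+1]=2366
q^46  k|46↦f(k): 1:1 2:4 23:529 46:2116  a_46=2650
n=47: 1·47 47·1  f→[1+2209]=2210

2500, 1850, 2562, 2366, 2650, 2210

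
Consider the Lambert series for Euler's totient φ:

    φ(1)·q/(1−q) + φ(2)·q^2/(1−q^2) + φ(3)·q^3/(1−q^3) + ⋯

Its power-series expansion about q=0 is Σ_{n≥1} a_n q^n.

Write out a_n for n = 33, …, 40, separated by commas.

d|33:{1,3,11,33}  Σφ=1+2+10+20=33
d|34:{34,17,2,1}  Σφ=16+16+1+1=34
d|35:{1,5,7,35}  Σφ=1+4+6+24=35
[q^36] φ(1)=1,φ(2)=1,φ(3)=2,φ(4)=2,φ(6)=2,φ(9)=6,φ(12)=4,φ(18)=6,φ(36)=12 ⇒ 36
d|37:{1,37}  Σφ=1+36=37
q^38  k|38↦φ(k): 38:18 19:18 2:1 1:1  a_38=38
d|39:{39,13,3,1}  Σφ=24+12+2+1=39
[q^40] φ(40)=16,φ(20)=8,φ(10)=4,φ(8)=4,φ(5)=4,φ(4)=2,φ(2)=1,φ(1)=1 ⇒ 40

33, 34, 35, 36, 37, 38, 39, 40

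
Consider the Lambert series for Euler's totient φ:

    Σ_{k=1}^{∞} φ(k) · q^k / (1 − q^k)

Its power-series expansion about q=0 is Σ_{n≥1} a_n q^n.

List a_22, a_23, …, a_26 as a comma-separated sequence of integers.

q^22  k|22↦φ(k): 1:1 2:1 11:10 22:10  a_22=22
n=23: 23·1 1·23  φ→[22+1]=23
q^24  k|24↦φ(k): 24:8 12:4 8:4 6:2 4:2 3:2 2:1 1:1  a_24=24
n=25: 25·1 5·5 1·25  φ→[20+4+1]=25
[q^26] φ(26)=12,φ(13)=12,φ(2)=1,φ(1)=1 ⇒ 26

22, 23, 24, 25, 26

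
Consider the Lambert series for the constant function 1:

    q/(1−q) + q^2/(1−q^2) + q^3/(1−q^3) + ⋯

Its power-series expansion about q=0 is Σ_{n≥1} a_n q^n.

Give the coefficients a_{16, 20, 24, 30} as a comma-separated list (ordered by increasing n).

5, 6, 8, 8

q^16  k|16↦f(k): 16:1 8:1 4:1 2:1 1:1  a_16=5
q^20  k|20↦f(k): 1:1 2:1 4:1 5:1 10:1 20:1  a_20=6
n=24: 24·1 12·2 8·3 6·4 4·6 3·8 2·12 1·24  f→[1+1+1+1+1+1+1+1]=8
d|30:{1,2,3,5,6,10,15,30}  Σf=1+1+1+1+1+1+1+1=8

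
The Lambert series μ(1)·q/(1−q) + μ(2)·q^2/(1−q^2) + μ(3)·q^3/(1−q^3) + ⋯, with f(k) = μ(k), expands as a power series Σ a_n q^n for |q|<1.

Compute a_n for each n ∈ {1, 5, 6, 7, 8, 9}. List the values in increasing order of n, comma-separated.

d|1:{1}  Σμ=1=1
d|5:{1,5}  Σμ=1+(-1)=0
[q^6] μ(1)=1,μ(2)=-1,μ(3)=-1,μ(6)=1 ⇒ 0
n=7: 7·1 1·7  μ→[(-1)+1]=0
d|8:{8,4,2,1}  Σμ=0+0+(-1)+1=0
q^9  k|9↦μ(k): 1:1 3:-1 9:0  a_9=0

1, 0, 0, 0, 0, 0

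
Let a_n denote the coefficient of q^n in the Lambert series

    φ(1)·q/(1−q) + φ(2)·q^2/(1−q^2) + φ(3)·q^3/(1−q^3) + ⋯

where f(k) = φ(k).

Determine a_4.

q^4  k|4↦φ(k): 4:2 2:1 1:1  a_4=4

a_4 = 4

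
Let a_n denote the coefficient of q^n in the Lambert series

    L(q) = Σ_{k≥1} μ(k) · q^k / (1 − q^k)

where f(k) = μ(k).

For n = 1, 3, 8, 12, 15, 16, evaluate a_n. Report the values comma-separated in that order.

q^1  k|1↦μ(k): 1:1  a_1=1
[q^3] μ(1)=1,μ(3)=-1 ⇒ 0
[q^8] μ(1)=1,μ(2)=-1,μ(4)=0,μ(8)=0 ⇒ 0
n=12: 1·12 2·6 3·4 4·3 6·2 12·1  μ→[1+(-1)+(-1)+0+1+0]=0
q^15  k|15↦μ(k): 15:1 5:-1 3:-1 1:1  a_15=0
[q^16] μ(1)=1,μ(2)=-1,μ(4)=0,μ(8)=0,μ(16)=0 ⇒ 0

1, 0, 0, 0, 0, 0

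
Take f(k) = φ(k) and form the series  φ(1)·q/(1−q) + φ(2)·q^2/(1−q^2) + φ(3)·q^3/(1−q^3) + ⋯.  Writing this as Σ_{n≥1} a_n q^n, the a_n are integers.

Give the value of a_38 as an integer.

d|38:{1,2,19,38}  Σφ=1+1+18+18=38

a_38 = 38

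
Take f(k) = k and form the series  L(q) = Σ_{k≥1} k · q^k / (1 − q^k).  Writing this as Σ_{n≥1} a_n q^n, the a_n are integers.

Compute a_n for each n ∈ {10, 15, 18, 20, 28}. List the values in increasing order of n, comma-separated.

18, 24, 39, 42, 56

q^10  k|10↦f(k): 1:1 2:2 5:5 10:10  a_10=18
n=15: 1·15 3·5 5·3 15·1  f→[1+3+5+15]=24
[q^18] f(18)=18,f(9)=9,f(6)=6,f(3)=3,f(2)=2,f(1)=1 ⇒ 39
[q^20] f(20)=20,f(10)=10,f(5)=5,f(4)=4,f(2)=2,f(1)=1 ⇒ 42
d|28:{28,14,7,4,2,1}  Σf=28+14+7+4+2+1=56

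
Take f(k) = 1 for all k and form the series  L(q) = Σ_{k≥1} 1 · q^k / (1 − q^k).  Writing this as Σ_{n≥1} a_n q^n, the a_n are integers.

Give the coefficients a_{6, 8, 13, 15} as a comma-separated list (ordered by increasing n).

4, 4, 2, 4

n=6: 6·1 3·2 2·3 1·6  f→[1+1+1+1]=4
n=8: 8·1 4·2 2·4 1·8  f→[1+1+1+1]=4
[q^13] f(13)=1,f(1)=1 ⇒ 2
d|15:{15,5,3,1}  Σf=1+1+1+1=4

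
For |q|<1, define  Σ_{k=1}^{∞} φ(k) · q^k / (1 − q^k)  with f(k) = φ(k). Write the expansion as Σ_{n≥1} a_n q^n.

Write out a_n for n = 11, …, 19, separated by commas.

q^11  k|11↦φ(k): 11:10 1:1  a_11=11
q^12  k|12↦φ(k): 12:4 6:2 4:2 3:2 2:1 1:1  a_12=12
d|13:{1,13}  Σφ=1+12=13
d|14:{14,7,2,1}  Σφ=6+6+1+1=14
[q^15] φ(1)=1,φ(3)=2,φ(5)=4,φ(15)=8 ⇒ 15
q^16  k|16↦φ(k): 16:8 8:4 4:2 2:1 1:1  a_16=16
d|17:{17,1}  Σφ=16+1=17
[q^18] φ(1)=1,φ(2)=1,φ(3)=2,φ(6)=2,φ(9)=6,φ(18)=6 ⇒ 18
q^19  k|19↦φ(k): 19:18 1:1  a_19=19

11, 12, 13, 14, 15, 16, 17, 18, 19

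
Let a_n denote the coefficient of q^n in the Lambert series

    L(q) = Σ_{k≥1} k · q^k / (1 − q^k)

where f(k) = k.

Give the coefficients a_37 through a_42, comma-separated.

38, 60, 56, 90, 42, 96

n=37: 37·1 1·37  f→[37+1]=38
[q^38] f(1)=1,f(2)=2,f(19)=19,f(38)=38 ⇒ 60
[q^39] f(39)=39,f(13)=13,f(3)=3,f(1)=1 ⇒ 56
q^40  k|40↦f(k): 40:40 20:20 10:10 8:8 5:5 4:4 2:2 1:1  a_40=90
[q^41] f(1)=1,f(41)=41 ⇒ 42
q^42  k|42↦f(k): 1:1 2:2 3:3 6:6 7:7 14:14 21:21 42:42  a_42=96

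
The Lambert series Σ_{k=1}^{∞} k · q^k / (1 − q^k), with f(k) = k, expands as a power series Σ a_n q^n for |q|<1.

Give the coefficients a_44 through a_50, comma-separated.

84, 78, 72, 48, 124, 57, 93

[q^44] f(44)=44,f(22)=22,f(11)=11,f(4)=4,f(2)=2,f(1)=1 ⇒ 84
[q^45] f(1)=1,f(3)=3,f(5)=5,f(9)=9,f(15)=15,f(45)=45 ⇒ 78
q^46  k|46↦f(k): 46:46 23:23 2:2 1:1  a_46=72
[q^47] f(1)=1,f(47)=47 ⇒ 48
d|48:{48,24,16,12,8,6,4,3,2,1}  Σf=48+24+16+12+8+6+4+3+2+1=124
q^49  k|49↦f(k): 49:49 7:7 1:1  a_49=57
n=50: 1·50 2·25 5·10 10·5 25·2 50·1  f→[1+2+5+10+25+50]=93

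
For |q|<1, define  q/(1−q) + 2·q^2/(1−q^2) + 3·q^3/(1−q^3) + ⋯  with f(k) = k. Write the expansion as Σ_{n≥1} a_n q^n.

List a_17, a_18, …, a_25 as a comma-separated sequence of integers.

18, 39, 20, 42, 32, 36, 24, 60, 31

[q^17] f(17)=17,f(1)=1 ⇒ 18
n=18: 18·1 9·2 6·3 3·6 2·9 1·18  f→[18+9+6+3+2+1]=39
q^19  k|19↦f(k): 1:1 19:19  a_19=20
n=20: 1·20 2·10 4·5 5·4 10·2 20·1  f→[1+2+4+5+10+20]=42
q^21  k|21↦f(k): 1:1 3:3 7:7 21:21  a_21=32
d|22:{22,11,2,1}  Σf=22+11+2+1=36
d|23:{1,23}  Σf=1+23=24
[q^24] f(1)=1,f(2)=2,f(3)=3,f(4)=4,f(6)=6,f(8)=8,f(12)=12,f(24)=24 ⇒ 60
n=25: 25·1 5·5 1·25  f→[25+5+1]=31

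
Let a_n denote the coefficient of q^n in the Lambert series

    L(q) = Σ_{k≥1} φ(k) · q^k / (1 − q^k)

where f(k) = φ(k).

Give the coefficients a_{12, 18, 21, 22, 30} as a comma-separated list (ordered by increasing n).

n=12: 1·12 2·6 3·4 4·3 6·2 12·1  φ→[1+1+2+2+2+4]=12
d|18:{1,2,3,6,9,18}  Σφ=1+1+2+2+6+6=18
[q^21] φ(1)=1,φ(3)=2,φ(7)=6,φ(21)=12 ⇒ 21
n=22: 1·22 2·11 11·2 22·1  φ→[1+1+10+10]=22
n=30: 1·30 2·15 3·10 5·6 6·5 10·3 15·2 30·1  φ→[1+1+2+4+2+4+8+8]=30

12, 18, 21, 22, 30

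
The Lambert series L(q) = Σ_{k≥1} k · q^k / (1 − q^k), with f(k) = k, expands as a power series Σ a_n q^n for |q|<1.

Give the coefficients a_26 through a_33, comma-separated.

d|26:{1,2,13,26}  Σf=1+2+13+26=42
[q^27] f(1)=1,f(3)=3,f(9)=9,f(27)=27 ⇒ 40
n=28: 28·1 14·2 7·4 4·7 2·14 1·28  f→[28+14+7+4+2+1]=56
n=29: 29·1 1·29  f→[29+1]=30
q^30  k|30↦f(k): 1:1 2:2 3:3 5:5 6:6 10:10 15:15 30:30  a_30=72
q^31  k|31↦f(k): 31:31 1:1  a_31=32
d|32:{1,2,4,8,16,32}  Σf=1+2+4+8+16+32=63
q^33  k|33↦f(k): 1:1 3:3 11:11 33:33  a_33=48

42, 40, 56, 30, 72, 32, 63, 48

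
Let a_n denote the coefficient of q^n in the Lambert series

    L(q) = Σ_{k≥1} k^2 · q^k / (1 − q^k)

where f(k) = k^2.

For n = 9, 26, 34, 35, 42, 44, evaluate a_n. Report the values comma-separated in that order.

91, 850, 1450, 1300, 2500, 2562

[q^9] f(1)=1,f(3)=9,f(9)=81 ⇒ 91
[q^26] f(1)=1,f(2)=4,f(13)=169,f(26)=676 ⇒ 850
d|34:{1,2,17,34}  Σf=1+4+289+1156=1450
d|35:{1,5,7,35}  Σf=1+25+49+1225=1300
q^42  k|42↦f(k): 1:1 2:4 3:9 6:36 7:49 14:196 21:441 42:1764  a_42=2500
n=44: 44·1 22·2 11·4 4·11 2·22 1·44  f→[1936+484+121+16+4+1]=2562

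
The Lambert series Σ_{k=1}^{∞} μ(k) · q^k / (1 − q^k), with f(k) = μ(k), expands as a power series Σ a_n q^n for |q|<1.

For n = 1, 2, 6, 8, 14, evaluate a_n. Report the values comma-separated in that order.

n=1: 1·1  μ→[1]=1
d|2:{2,1}  Σμ=(-1)+1=0
n=6: 6·1 3·2 2·3 1·6  μ→[1+(-1)+(-1)+1]=0
q^8  k|8↦μ(k): 8:0 4:0 2:-1 1:1  a_8=0
d|14:{1,2,7,14}  Σμ=1+(-1)+(-1)+1=0

1, 0, 0, 0, 0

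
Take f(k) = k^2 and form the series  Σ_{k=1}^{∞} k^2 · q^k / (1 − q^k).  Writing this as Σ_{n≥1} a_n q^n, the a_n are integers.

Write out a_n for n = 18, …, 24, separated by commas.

[q^18] f(18)=324,f(9)=81,f(6)=36,f(3)=9,f(2)=4,f(1)=1 ⇒ 455
n=19: 1·19 19·1  f→[1+361]=362
[q^20] f(20)=400,f(10)=100,f(5)=25,f(4)=16,f(2)=4,f(1)=1 ⇒ 546
d|21:{21,7,3,1}  Σf=441+49+9+1=500
n=22: 22·1 11·2 2·11 1·22  f→[484+121+4+1]=610
d|23:{23,1}  Σf=529+1=530
[q^24] f(24)=576,f(12)=144,f(8)=64,f(6)=36,f(4)=16,f(3)=9,f(2)=4,f(1)=1 ⇒ 850

455, 362, 546, 500, 610, 530, 850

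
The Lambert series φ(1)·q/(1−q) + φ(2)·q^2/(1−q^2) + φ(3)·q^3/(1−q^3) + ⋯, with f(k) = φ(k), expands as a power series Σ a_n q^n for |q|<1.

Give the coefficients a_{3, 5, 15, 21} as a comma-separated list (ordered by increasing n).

d|3:{3,1}  Σφ=2+1=3
[q^5] φ(1)=1,φ(5)=4 ⇒ 5
q^15  k|15↦φ(k): 1:1 3:2 5:4 15:8  a_15=15
[q^21] φ(21)=12,φ(7)=6,φ(3)=2,φ(1)=1 ⇒ 21

3, 5, 15, 21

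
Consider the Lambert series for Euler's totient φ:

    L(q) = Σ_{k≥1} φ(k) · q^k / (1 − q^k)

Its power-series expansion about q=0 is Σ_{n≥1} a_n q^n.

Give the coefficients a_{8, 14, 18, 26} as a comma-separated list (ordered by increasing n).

[q^8] φ(1)=1,φ(2)=1,φ(4)=2,φ(8)=4 ⇒ 8
n=14: 14·1 7·2 2·7 1·14  φ→[6+6+1+1]=14
q^18  k|18↦φ(k): 1:1 2:1 3:2 6:2 9:6 18:6  a_18=18
q^26  k|26↦φ(k): 1:1 2:1 13:12 26:12  a_26=26

8, 14, 18, 26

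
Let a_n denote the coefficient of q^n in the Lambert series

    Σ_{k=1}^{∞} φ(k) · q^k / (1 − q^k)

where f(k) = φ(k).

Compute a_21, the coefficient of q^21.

n=21: 1·21 3·7 7·3 21·1  φ→[1+2+6+12]=21

a_21 = 21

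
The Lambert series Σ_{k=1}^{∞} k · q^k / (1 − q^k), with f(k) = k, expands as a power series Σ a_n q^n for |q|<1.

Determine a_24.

[q^24] f(1)=1,f(2)=2,f(3)=3,f(4)=4,f(6)=6,f(8)=8,f(12)=12,f(24)=24 ⇒ 60

a_24 = 60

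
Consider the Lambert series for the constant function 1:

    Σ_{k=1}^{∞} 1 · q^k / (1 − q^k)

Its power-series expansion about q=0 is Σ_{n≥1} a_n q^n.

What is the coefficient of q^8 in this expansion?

a_8 = 4

[q^8] f(1)=1,f(2)=1,f(4)=1,f(8)=1 ⇒ 4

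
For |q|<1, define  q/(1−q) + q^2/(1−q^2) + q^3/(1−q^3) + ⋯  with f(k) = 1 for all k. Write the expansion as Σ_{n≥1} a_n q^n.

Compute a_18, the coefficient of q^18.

a_18 = 6

n=18: 18·1 9·2 6·3 3·6 2·9 1·18  f→[1+1+1+1+1+1]=6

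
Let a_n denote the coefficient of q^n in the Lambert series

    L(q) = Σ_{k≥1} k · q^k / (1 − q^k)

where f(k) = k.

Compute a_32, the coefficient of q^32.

d|32:{1,2,4,8,16,32}  Σf=1+2+4+8+16+32=63

a_32 = 63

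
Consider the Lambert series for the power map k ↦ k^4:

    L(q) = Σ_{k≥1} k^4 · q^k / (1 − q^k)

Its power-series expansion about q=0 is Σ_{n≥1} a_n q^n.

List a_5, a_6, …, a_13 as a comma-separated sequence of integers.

626, 1394, 2402, 4369, 6643, 10642, 14642, 22386, 28562

d|5:{1,5}  Σf=1+625=626
d|6:{6,3,2,1}  Σf=1296+81+16+1=1394
q^7  k|7↦f(k): 7:2401 1:1  a_7=2402
q^8  k|8↦f(k): 8:4096 4:256 2:16 1:1  a_8=4369
q^9  k|9↦f(k): 9:6561 3:81 1:1  a_9=6643
d|10:{10,5,2,1}  Σf=10000+625+16+1=10642
q^11  k|11↦f(k): 1:1 11:14641  a_11=14642
[q^12] f(12)=20736,f(6)=1296,f(4)=256,f(3)=81,f(2)=16,f(1)=1 ⇒ 22386
d|13:{1,13}  Σf=1+28561=28562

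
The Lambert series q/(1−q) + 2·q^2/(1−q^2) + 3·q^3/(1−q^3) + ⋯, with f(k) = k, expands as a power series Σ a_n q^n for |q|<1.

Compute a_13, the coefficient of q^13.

a_13 = 14

n=13: 13·1 1·13  f→[13+1]=14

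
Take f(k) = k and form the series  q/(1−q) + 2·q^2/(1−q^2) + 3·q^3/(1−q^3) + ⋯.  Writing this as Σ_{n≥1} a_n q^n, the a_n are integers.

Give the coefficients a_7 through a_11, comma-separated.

q^7  k|7↦f(k): 1:1 7:7  a_7=8
[q^8] f(8)=8,f(4)=4,f(2)=2,f(1)=1 ⇒ 15
n=9: 9·1 3·3 1·9  f→[9+3+1]=13
d|10:{10,5,2,1}  Σf=10+5+2+1=18
d|11:{1,11}  Σf=1+11=12

8, 15, 13, 18, 12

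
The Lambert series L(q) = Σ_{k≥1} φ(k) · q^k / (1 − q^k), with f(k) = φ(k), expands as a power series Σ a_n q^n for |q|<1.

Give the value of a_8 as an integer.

d|8:{1,2,4,8}  Σφ=1+1+2+4=8

a_8 = 8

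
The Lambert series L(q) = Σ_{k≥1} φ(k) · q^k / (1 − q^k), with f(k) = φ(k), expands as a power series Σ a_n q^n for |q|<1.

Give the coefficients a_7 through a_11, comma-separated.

q^7  k|7↦φ(k): 1:1 7:6  a_7=7
q^8  k|8↦φ(k): 1:1 2:1 4:2 8:4  a_8=8
q^9  k|9↦φ(k): 1:1 3:2 9:6  a_9=9
d|10:{1,2,5,10}  Σφ=1+1+4+4=10
n=11: 1·11 11·1  φ→[1+10]=11

7, 8, 9, 10, 11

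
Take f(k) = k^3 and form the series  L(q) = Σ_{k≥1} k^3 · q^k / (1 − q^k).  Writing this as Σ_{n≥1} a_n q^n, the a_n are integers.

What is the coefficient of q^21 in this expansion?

d|21:{1,3,7,21}  Σf=1+27+343+9261=9632

a_21 = 9632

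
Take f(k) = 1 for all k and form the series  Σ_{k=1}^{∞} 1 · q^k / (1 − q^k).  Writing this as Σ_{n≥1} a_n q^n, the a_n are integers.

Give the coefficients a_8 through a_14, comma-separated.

q^8  k|8↦f(k): 1:1 2:1 4:1 8:1  a_8=4
q^9  k|9↦f(k): 1:1 3:1 9:1  a_9=3
q^10  k|10↦f(k): 1:1 2:1 5:1 10:1  a_10=4
n=11: 11·1 1·11  f→[1+1]=2
d|12:{12,6,4,3,2,1}  Σf=1+1+1+1+1+1=6
[q^13] f(1)=1,f(13)=1 ⇒ 2
q^14  k|14↦f(k): 14:1 7:1 2:1 1:1  a_14=4

4, 3, 4, 2, 6, 2, 4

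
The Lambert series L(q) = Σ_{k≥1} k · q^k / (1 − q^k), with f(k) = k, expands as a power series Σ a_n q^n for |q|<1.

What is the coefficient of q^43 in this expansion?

[q^43] f(43)=43,f(1)=1 ⇒ 44

a_43 = 44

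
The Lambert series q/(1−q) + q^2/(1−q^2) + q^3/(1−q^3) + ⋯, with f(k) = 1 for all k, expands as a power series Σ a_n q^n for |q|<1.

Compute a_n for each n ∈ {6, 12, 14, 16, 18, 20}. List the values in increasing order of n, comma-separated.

4, 6, 4, 5, 6, 6

n=6: 1·6 2·3 3·2 6·1  f→[1+1+1+1]=4
q^12  k|12↦f(k): 1:1 2:1 3:1 4:1 6:1 12:1  a_12=6
d|14:{1,2,7,14}  Σf=1+1+1+1=4
n=16: 1·16 2·8 4·4 8·2 16·1  f→[1+1+1+1+1]=5
[q^18] f(18)=1,f(9)=1,f(6)=1,f(3)=1,f(2)=1,f(1)=1 ⇒ 6
n=20: 1·20 2·10 4·5 5·4 10·2 20·1  f→[1+1+1+1+1+1]=6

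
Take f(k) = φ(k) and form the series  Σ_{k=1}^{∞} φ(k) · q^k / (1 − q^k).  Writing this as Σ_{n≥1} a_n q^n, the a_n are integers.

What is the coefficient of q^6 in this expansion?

d|6:{6,3,2,1}  Σφ=2+2+1+1=6

a_6 = 6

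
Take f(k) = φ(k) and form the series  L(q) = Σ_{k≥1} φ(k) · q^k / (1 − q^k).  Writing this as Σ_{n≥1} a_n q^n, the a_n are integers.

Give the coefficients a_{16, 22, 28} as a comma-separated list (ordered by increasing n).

q^16  k|16↦φ(k): 16:8 8:4 4:2 2:1 1:1  a_16=16
[q^22] φ(22)=10,φ(11)=10,φ(2)=1,φ(1)=1 ⇒ 22
[q^28] φ(1)=1,φ(2)=1,φ(4)=2,φ(7)=6,φ(14)=6,φ(28)=12 ⇒ 28

16, 22, 28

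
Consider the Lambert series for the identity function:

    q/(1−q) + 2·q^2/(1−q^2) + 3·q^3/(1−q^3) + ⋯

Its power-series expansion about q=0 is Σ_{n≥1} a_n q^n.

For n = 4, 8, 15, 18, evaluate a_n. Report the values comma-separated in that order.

7, 15, 24, 39

q^4  k|4↦f(k): 1:1 2:2 4:4  a_4=7
d|8:{8,4,2,1}  Σf=8+4+2+1=15
d|15:{15,5,3,1}  Σf=15+5+3+1=24
d|18:{1,2,3,6,9,18}  Σf=1+2+3+6+9+18=39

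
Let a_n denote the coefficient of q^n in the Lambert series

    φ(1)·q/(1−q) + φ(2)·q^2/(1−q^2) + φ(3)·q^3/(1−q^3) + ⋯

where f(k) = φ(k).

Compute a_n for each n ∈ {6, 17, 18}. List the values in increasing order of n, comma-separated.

d|6:{6,3,2,1}  Σφ=2+2+1+1=6
[q^17] φ(17)=16,φ(1)=1 ⇒ 17
n=18: 18·1 9·2 6·3 3·6 2·9 1·18  φ→[6+6+2+2+1+1]=18

6, 17, 18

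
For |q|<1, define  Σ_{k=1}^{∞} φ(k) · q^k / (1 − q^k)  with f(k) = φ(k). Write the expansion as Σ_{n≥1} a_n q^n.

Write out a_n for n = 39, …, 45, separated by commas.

[q^39] φ(39)=24,φ(13)=12,φ(3)=2,φ(1)=1 ⇒ 39
d|40:{40,20,10,8,5,4,2,1}  Σφ=16+8+4+4+4+2+1+1=40
q^41  k|41↦φ(k): 1:1 41:40  a_41=41
q^42  k|42↦φ(k): 1:1 2:1 3:2 6:2 7:6 14:6 21:12 42:12  a_42=42
[q^43] φ(1)=1,φ(43)=42 ⇒ 43
n=44: 1·44 2·22 4·11 11·4 22·2 44·1  φ→[1+1+2+10+10+20]=44
[q^45] φ(1)=1,φ(3)=2,φ(5)=4,φ(9)=6,φ(15)=8,φ(45)=24 ⇒ 45

39, 40, 41, 42, 43, 44, 45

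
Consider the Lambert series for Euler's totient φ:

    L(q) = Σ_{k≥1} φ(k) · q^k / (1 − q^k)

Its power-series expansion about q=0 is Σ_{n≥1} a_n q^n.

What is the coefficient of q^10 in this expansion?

d|10:{10,5,2,1}  Σφ=4+4+1+1=10

a_10 = 10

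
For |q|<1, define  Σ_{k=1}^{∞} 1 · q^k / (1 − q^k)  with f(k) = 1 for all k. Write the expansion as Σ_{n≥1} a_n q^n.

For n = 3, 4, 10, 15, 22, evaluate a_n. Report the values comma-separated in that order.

d|3:{1,3}  Σf=1+1=2
n=4: 4·1 2·2 1·4  f→[1+1+1]=3
q^10  k|10↦f(k): 1:1 2:1 5:1 10:1  a_10=4
q^15  k|15↦f(k): 15:1 5:1 3:1 1:1  a_15=4
[q^22] f(22)=1,f(11)=1,f(2)=1,f(1)=1 ⇒ 4

2, 3, 4, 4, 4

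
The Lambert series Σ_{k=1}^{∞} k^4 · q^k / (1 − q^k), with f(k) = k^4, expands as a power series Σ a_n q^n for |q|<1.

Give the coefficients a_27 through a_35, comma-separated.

d|27:{1,3,9,27}  Σf=1+81+6561+531441=538084
n=28: 1·28 2·14 4·7 7·4 14·2 28·1  f→[1+16+256+2401+38416+614656]=655746
[q^29] f(1)=1,f(29)=707281 ⇒ 707282
d|30:{1,2,3,5,6,10,15,30}  Σf=1+16+81+625+1296+10000+50625+810000=872644
n=31: 1·31 31·1  f→[1+923521]=923522
d|32:{1,2,4,8,16,32}  Σf=1+16+256+4096+65536+1048576=1118481
d|33:{1,3,11,33}  Σf=1+81+14641+1185921=1200644
q^34  k|34↦f(k): 34:1336336 17:83521 2:16 1:1  a_34=1419874
n=35: 35·1 7·5 5·7 1·35  f→[1500625+2401+625+1]=1503652

538084, 655746, 707282, 872644, 923522, 1118481, 1200644, 1419874, 1503652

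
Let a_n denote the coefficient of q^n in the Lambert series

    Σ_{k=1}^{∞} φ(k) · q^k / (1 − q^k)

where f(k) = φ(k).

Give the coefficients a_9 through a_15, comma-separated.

d|9:{9,3,1}  Σφ=6+2+1=9
[q^10] φ(1)=1,φ(2)=1,φ(5)=4,φ(10)=4 ⇒ 10
[q^11] φ(1)=1,φ(11)=10 ⇒ 11
n=12: 12·1 6·2 4·3 3·4 2·6 1·12  φ→[4+2+2+2+1+1]=12
q^13  k|13↦φ(k): 13:12 1:1  a_13=13
[q^14] φ(1)=1,φ(2)=1,φ(7)=6,φ(14)=6 ⇒ 14
n=15: 15·1 5·3 3·5 1·15  φ→[8+4+2+1]=15

9, 10, 11, 12, 13, 14, 15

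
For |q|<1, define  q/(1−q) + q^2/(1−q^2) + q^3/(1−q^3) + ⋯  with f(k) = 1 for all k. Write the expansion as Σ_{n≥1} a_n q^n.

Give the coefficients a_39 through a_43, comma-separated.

4, 8, 2, 8, 2

d|39:{1,3,13,39}  Σf=1+1+1+1=4
[q^40] f(1)=1,f(2)=1,f(4)=1,f(5)=1,f(8)=1,f(10)=1,f(20)=1,f(40)=1 ⇒ 8
d|41:{1,41}  Σf=1+1=2
q^42  k|42↦f(k): 1:1 2:1 3:1 6:1 7:1 14:1 21:1 42:1  a_42=8
q^43  k|43↦f(k): 1:1 43:1  a_43=2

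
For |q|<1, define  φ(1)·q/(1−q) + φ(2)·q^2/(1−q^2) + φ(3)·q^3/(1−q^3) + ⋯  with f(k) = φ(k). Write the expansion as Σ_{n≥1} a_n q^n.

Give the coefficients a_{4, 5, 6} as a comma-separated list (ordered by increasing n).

d|4:{4,2,1}  Σφ=2+1+1=4
n=5: 1·5 5·1  φ→[1+4]=5
q^6  k|6↦φ(k): 1:1 2:1 3:2 6:2  a_6=6

4, 5, 6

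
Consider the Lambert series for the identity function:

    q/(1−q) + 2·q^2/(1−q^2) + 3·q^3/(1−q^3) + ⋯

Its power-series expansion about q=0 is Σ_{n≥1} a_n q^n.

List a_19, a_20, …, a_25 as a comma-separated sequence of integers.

20, 42, 32, 36, 24, 60, 31

n=19: 1·19 19·1  f→[1+19]=20
d|20:{20,10,5,4,2,1}  Σf=20+10+5+4+2+1=42
[q^21] f(21)=21,f(7)=7,f(3)=3,f(1)=1 ⇒ 32
[q^22] f(22)=22,f(11)=11,f(2)=2,f(1)=1 ⇒ 36
d|23:{1,23}  Σf=1+23=24
[q^24] f(1)=1,f(2)=2,f(3)=3,f(4)=4,f(6)=6,f(8)=8,f(12)=12,f(24)=24 ⇒ 60
n=25: 1·25 5·5 25·1  f→[1+5+25]=31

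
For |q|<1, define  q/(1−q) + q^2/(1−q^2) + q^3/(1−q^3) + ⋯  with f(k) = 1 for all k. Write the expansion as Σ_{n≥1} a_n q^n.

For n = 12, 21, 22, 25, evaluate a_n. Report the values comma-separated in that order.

6, 4, 4, 3

q^12  k|12↦f(k): 1:1 2:1 3:1 4:1 6:1 12:1  a_12=6
n=21: 1·21 3·7 7·3 21·1  f→[1+1+1+1]=4
d|22:{1,2,11,22}  Σf=1+1+1+1=4
q^25  k|25↦f(k): 25:1 5:1 1:1  a_25=3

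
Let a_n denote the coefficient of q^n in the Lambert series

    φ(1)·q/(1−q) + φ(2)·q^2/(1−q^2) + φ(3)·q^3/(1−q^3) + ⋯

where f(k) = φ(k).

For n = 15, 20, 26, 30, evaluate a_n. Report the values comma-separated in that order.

q^15  k|15↦φ(k): 1:1 3:2 5:4 15:8  a_15=15
n=20: 20·1 10·2 5·4 4·5 2·10 1·20  φ→[8+4+4+2+1+1]=20
q^26  k|26↦φ(k): 1:1 2:1 13:12 26:12  a_26=26
d|30:{1,2,3,5,6,10,15,30}  Σφ=1+1+2+4+2+4+8+8=30

15, 20, 26, 30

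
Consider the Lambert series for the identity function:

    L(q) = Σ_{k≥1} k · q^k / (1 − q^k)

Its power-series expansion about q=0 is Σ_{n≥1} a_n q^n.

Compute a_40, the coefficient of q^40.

a_40 = 90

[q^40] f(40)=40,f(20)=20,f(10)=10,f(8)=8,f(5)=5,f(4)=4,f(2)=2,f(1)=1 ⇒ 90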